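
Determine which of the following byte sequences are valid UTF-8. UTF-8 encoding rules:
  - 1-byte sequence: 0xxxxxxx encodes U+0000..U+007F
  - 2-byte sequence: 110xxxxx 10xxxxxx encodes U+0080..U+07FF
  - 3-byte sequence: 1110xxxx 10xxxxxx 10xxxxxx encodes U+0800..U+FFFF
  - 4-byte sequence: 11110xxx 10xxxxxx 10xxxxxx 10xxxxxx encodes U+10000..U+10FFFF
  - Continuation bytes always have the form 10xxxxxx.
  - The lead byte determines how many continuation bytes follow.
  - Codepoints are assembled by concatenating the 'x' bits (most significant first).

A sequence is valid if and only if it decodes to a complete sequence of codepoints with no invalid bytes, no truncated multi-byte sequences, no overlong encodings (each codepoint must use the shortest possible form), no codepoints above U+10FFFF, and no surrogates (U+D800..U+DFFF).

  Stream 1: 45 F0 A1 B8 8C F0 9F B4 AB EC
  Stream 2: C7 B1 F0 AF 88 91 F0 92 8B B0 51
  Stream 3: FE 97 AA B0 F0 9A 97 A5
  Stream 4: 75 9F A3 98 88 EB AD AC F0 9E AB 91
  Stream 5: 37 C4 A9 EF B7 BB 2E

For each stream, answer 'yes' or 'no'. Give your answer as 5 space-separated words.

Answer: no yes no no yes

Derivation:
Stream 1: error at byte offset 10. INVALID
Stream 2: decodes cleanly. VALID
Stream 3: error at byte offset 0. INVALID
Stream 4: error at byte offset 1. INVALID
Stream 5: decodes cleanly. VALID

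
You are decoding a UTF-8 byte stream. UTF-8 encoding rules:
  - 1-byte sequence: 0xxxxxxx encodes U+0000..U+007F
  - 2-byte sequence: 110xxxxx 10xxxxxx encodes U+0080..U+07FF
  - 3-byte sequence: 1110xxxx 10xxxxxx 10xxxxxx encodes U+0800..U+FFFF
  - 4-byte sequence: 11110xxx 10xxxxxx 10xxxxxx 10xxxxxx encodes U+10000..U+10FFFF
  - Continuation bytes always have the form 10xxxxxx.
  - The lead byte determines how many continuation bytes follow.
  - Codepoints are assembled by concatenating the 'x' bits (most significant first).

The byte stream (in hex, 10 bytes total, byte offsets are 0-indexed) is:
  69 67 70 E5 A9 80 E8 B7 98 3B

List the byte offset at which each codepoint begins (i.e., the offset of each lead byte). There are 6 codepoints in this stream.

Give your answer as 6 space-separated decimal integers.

Byte[0]=69: 1-byte ASCII. cp=U+0069
Byte[1]=67: 1-byte ASCII. cp=U+0067
Byte[2]=70: 1-byte ASCII. cp=U+0070
Byte[3]=E5: 3-byte lead, need 2 cont bytes. acc=0x5
Byte[4]=A9: continuation. acc=(acc<<6)|0x29=0x169
Byte[5]=80: continuation. acc=(acc<<6)|0x00=0x5A40
Completed: cp=U+5A40 (starts at byte 3)
Byte[6]=E8: 3-byte lead, need 2 cont bytes. acc=0x8
Byte[7]=B7: continuation. acc=(acc<<6)|0x37=0x237
Byte[8]=98: continuation. acc=(acc<<6)|0x18=0x8DD8
Completed: cp=U+8DD8 (starts at byte 6)
Byte[9]=3B: 1-byte ASCII. cp=U+003B

Answer: 0 1 2 3 6 9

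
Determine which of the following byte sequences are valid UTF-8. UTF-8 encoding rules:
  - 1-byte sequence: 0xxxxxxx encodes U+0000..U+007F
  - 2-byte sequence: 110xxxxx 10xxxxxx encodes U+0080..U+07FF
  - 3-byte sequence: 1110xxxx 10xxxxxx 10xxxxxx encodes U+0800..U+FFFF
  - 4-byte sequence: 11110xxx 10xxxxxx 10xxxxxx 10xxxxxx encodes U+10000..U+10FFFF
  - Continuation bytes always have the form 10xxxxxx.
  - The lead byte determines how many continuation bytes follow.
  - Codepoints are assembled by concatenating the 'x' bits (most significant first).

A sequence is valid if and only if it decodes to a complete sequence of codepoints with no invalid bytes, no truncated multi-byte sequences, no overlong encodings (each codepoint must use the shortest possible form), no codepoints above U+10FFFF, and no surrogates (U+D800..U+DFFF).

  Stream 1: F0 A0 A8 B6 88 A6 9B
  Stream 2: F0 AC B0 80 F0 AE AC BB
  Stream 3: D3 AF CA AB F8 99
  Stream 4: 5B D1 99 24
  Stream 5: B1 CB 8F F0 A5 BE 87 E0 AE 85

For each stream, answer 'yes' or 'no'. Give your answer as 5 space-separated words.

Answer: no yes no yes no

Derivation:
Stream 1: error at byte offset 4. INVALID
Stream 2: decodes cleanly. VALID
Stream 3: error at byte offset 4. INVALID
Stream 4: decodes cleanly. VALID
Stream 5: error at byte offset 0. INVALID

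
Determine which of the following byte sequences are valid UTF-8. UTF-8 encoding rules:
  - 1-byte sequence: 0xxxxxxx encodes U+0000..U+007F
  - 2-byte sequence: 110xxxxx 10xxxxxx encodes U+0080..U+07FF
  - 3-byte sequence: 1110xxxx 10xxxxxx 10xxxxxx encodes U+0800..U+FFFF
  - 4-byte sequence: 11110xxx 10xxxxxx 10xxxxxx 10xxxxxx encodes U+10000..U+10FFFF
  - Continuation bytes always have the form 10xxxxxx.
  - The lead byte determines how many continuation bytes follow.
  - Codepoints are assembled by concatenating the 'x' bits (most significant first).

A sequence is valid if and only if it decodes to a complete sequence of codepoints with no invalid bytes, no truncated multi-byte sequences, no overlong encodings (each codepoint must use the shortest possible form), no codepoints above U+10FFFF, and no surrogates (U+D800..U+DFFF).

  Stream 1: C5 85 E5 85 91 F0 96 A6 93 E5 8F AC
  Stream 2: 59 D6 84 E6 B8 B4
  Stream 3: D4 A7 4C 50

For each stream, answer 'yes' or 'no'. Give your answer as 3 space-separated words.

Answer: yes yes yes

Derivation:
Stream 1: decodes cleanly. VALID
Stream 2: decodes cleanly. VALID
Stream 3: decodes cleanly. VALID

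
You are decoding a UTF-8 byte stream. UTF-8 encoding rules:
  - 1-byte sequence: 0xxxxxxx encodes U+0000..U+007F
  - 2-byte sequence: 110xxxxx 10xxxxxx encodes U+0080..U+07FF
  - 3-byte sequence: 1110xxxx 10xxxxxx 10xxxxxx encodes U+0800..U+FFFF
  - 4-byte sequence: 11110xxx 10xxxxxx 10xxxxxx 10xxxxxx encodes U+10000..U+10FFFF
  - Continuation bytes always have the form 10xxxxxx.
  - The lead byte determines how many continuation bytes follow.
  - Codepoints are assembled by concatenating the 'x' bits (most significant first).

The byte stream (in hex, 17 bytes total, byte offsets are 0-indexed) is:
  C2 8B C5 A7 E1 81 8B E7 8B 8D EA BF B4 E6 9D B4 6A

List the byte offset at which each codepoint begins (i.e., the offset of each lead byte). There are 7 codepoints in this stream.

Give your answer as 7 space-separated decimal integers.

Answer: 0 2 4 7 10 13 16

Derivation:
Byte[0]=C2: 2-byte lead, need 1 cont bytes. acc=0x2
Byte[1]=8B: continuation. acc=(acc<<6)|0x0B=0x8B
Completed: cp=U+008B (starts at byte 0)
Byte[2]=C5: 2-byte lead, need 1 cont bytes. acc=0x5
Byte[3]=A7: continuation. acc=(acc<<6)|0x27=0x167
Completed: cp=U+0167 (starts at byte 2)
Byte[4]=E1: 3-byte lead, need 2 cont bytes. acc=0x1
Byte[5]=81: continuation. acc=(acc<<6)|0x01=0x41
Byte[6]=8B: continuation. acc=(acc<<6)|0x0B=0x104B
Completed: cp=U+104B (starts at byte 4)
Byte[7]=E7: 3-byte lead, need 2 cont bytes. acc=0x7
Byte[8]=8B: continuation. acc=(acc<<6)|0x0B=0x1CB
Byte[9]=8D: continuation. acc=(acc<<6)|0x0D=0x72CD
Completed: cp=U+72CD (starts at byte 7)
Byte[10]=EA: 3-byte lead, need 2 cont bytes. acc=0xA
Byte[11]=BF: continuation. acc=(acc<<6)|0x3F=0x2BF
Byte[12]=B4: continuation. acc=(acc<<6)|0x34=0xAFF4
Completed: cp=U+AFF4 (starts at byte 10)
Byte[13]=E6: 3-byte lead, need 2 cont bytes. acc=0x6
Byte[14]=9D: continuation. acc=(acc<<6)|0x1D=0x19D
Byte[15]=B4: continuation. acc=(acc<<6)|0x34=0x6774
Completed: cp=U+6774 (starts at byte 13)
Byte[16]=6A: 1-byte ASCII. cp=U+006A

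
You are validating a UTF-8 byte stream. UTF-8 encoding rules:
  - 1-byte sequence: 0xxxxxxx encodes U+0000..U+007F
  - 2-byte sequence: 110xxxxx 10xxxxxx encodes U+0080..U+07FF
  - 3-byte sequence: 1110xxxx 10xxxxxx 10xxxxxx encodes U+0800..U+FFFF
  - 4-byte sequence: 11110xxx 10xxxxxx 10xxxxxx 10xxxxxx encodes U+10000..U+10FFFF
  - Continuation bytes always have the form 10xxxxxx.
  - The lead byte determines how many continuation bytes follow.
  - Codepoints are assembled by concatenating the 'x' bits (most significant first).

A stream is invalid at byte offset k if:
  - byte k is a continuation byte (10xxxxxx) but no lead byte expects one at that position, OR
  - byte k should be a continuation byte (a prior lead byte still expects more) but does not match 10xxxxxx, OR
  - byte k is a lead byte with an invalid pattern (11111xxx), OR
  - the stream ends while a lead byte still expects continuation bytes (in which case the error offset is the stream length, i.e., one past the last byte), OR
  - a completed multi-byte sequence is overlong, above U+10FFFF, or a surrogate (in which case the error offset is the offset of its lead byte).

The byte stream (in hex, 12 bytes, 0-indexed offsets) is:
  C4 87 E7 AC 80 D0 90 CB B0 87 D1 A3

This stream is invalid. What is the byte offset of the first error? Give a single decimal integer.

Byte[0]=C4: 2-byte lead, need 1 cont bytes. acc=0x4
Byte[1]=87: continuation. acc=(acc<<6)|0x07=0x107
Completed: cp=U+0107 (starts at byte 0)
Byte[2]=E7: 3-byte lead, need 2 cont bytes. acc=0x7
Byte[3]=AC: continuation. acc=(acc<<6)|0x2C=0x1EC
Byte[4]=80: continuation. acc=(acc<<6)|0x00=0x7B00
Completed: cp=U+7B00 (starts at byte 2)
Byte[5]=D0: 2-byte lead, need 1 cont bytes. acc=0x10
Byte[6]=90: continuation. acc=(acc<<6)|0x10=0x410
Completed: cp=U+0410 (starts at byte 5)
Byte[7]=CB: 2-byte lead, need 1 cont bytes. acc=0xB
Byte[8]=B0: continuation. acc=(acc<<6)|0x30=0x2F0
Completed: cp=U+02F0 (starts at byte 7)
Byte[9]=87: INVALID lead byte (not 0xxx/110x/1110/11110)

Answer: 9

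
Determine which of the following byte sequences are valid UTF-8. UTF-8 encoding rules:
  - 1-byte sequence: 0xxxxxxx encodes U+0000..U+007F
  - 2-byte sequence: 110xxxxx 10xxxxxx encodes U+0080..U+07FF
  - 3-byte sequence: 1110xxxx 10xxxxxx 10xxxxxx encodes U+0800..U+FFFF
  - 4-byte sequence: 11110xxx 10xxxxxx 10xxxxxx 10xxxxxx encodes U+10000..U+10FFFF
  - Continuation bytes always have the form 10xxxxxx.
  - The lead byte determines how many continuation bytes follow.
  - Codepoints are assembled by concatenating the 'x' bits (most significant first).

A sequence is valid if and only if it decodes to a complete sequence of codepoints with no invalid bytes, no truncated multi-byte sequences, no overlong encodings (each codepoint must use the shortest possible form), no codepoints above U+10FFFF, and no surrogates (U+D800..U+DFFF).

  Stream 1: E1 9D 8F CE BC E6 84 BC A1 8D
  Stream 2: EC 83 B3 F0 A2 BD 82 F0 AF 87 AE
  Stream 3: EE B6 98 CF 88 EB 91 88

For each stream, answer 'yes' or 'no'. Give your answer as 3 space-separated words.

Stream 1: error at byte offset 8. INVALID
Stream 2: decodes cleanly. VALID
Stream 3: decodes cleanly. VALID

Answer: no yes yes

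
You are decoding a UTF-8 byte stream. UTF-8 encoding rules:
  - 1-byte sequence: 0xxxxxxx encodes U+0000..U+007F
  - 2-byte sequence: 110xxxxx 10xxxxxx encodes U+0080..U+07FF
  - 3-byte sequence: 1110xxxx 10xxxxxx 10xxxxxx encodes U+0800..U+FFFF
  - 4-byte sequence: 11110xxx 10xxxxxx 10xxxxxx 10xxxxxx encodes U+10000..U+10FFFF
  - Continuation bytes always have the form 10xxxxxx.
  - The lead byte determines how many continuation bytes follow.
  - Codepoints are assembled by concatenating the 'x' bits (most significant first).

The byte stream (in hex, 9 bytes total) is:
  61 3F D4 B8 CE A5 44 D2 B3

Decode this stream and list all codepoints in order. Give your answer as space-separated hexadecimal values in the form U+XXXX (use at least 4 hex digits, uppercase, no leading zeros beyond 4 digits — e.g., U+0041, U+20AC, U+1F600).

Answer: U+0061 U+003F U+0538 U+03A5 U+0044 U+04B3

Derivation:
Byte[0]=61: 1-byte ASCII. cp=U+0061
Byte[1]=3F: 1-byte ASCII. cp=U+003F
Byte[2]=D4: 2-byte lead, need 1 cont bytes. acc=0x14
Byte[3]=B8: continuation. acc=(acc<<6)|0x38=0x538
Completed: cp=U+0538 (starts at byte 2)
Byte[4]=CE: 2-byte lead, need 1 cont bytes. acc=0xE
Byte[5]=A5: continuation. acc=(acc<<6)|0x25=0x3A5
Completed: cp=U+03A5 (starts at byte 4)
Byte[6]=44: 1-byte ASCII. cp=U+0044
Byte[7]=D2: 2-byte lead, need 1 cont bytes. acc=0x12
Byte[8]=B3: continuation. acc=(acc<<6)|0x33=0x4B3
Completed: cp=U+04B3 (starts at byte 7)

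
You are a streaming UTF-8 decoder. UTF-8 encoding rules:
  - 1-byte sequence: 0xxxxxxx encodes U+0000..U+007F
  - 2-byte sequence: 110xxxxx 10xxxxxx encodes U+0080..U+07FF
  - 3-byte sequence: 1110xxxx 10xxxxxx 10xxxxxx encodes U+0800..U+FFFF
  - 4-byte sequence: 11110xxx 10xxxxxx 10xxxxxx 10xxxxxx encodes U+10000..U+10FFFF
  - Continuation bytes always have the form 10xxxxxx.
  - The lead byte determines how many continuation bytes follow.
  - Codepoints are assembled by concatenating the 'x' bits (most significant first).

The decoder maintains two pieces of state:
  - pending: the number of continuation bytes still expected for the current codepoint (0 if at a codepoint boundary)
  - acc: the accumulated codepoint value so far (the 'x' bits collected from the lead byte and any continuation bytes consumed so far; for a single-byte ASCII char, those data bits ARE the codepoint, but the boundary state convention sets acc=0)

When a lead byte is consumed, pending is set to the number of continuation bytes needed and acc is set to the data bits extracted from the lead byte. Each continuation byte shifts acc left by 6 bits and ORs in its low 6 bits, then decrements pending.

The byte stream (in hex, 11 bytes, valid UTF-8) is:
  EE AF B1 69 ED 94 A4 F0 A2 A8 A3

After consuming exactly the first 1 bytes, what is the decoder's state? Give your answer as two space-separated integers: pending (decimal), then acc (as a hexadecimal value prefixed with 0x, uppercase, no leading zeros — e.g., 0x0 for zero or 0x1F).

Answer: 2 0xE

Derivation:
Byte[0]=EE: 3-byte lead. pending=2, acc=0xE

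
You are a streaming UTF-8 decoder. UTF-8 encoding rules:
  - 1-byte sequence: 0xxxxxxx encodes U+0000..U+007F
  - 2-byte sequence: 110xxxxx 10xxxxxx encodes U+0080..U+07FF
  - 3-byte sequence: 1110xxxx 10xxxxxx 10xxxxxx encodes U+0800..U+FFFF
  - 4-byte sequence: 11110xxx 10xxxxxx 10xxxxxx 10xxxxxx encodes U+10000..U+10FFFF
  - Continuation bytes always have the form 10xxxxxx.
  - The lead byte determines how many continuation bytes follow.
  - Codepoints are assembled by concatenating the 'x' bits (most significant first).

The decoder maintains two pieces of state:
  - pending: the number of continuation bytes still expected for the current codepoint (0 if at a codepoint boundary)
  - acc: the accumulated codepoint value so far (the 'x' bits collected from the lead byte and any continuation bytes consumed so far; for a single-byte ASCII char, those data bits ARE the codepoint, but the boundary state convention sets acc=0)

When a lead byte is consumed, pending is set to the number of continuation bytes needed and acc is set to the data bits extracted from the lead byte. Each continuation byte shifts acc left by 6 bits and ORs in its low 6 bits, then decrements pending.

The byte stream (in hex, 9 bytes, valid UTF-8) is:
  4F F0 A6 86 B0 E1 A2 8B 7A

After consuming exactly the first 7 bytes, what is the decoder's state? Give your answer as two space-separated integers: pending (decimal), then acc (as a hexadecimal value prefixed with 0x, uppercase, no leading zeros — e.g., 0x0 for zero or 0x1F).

Answer: 1 0x62

Derivation:
Byte[0]=4F: 1-byte. pending=0, acc=0x0
Byte[1]=F0: 4-byte lead. pending=3, acc=0x0
Byte[2]=A6: continuation. acc=(acc<<6)|0x26=0x26, pending=2
Byte[3]=86: continuation. acc=(acc<<6)|0x06=0x986, pending=1
Byte[4]=B0: continuation. acc=(acc<<6)|0x30=0x261B0, pending=0
Byte[5]=E1: 3-byte lead. pending=2, acc=0x1
Byte[6]=A2: continuation. acc=(acc<<6)|0x22=0x62, pending=1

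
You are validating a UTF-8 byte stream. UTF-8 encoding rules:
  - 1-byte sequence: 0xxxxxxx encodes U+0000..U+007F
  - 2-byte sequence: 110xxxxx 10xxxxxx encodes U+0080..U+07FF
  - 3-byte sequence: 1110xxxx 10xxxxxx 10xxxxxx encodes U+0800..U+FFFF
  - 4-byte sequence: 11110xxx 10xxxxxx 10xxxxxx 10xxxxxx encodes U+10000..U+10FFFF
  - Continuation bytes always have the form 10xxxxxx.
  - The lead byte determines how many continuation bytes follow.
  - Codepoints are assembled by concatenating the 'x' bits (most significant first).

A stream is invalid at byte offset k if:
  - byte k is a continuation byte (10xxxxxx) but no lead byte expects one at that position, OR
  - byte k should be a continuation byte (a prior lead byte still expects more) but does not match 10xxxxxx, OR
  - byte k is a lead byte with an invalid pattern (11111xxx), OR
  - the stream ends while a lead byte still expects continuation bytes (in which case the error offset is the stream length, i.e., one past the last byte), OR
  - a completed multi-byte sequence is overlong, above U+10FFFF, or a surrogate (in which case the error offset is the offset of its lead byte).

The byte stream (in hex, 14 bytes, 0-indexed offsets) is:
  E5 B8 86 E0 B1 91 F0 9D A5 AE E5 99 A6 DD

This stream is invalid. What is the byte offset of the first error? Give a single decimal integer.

Answer: 14

Derivation:
Byte[0]=E5: 3-byte lead, need 2 cont bytes. acc=0x5
Byte[1]=B8: continuation. acc=(acc<<6)|0x38=0x178
Byte[2]=86: continuation. acc=(acc<<6)|0x06=0x5E06
Completed: cp=U+5E06 (starts at byte 0)
Byte[3]=E0: 3-byte lead, need 2 cont bytes. acc=0x0
Byte[4]=B1: continuation. acc=(acc<<6)|0x31=0x31
Byte[5]=91: continuation. acc=(acc<<6)|0x11=0xC51
Completed: cp=U+0C51 (starts at byte 3)
Byte[6]=F0: 4-byte lead, need 3 cont bytes. acc=0x0
Byte[7]=9D: continuation. acc=(acc<<6)|0x1D=0x1D
Byte[8]=A5: continuation. acc=(acc<<6)|0x25=0x765
Byte[9]=AE: continuation. acc=(acc<<6)|0x2E=0x1D96E
Completed: cp=U+1D96E (starts at byte 6)
Byte[10]=E5: 3-byte lead, need 2 cont bytes. acc=0x5
Byte[11]=99: continuation. acc=(acc<<6)|0x19=0x159
Byte[12]=A6: continuation. acc=(acc<<6)|0x26=0x5666
Completed: cp=U+5666 (starts at byte 10)
Byte[13]=DD: 2-byte lead, need 1 cont bytes. acc=0x1D
Byte[14]: stream ended, expected continuation. INVALID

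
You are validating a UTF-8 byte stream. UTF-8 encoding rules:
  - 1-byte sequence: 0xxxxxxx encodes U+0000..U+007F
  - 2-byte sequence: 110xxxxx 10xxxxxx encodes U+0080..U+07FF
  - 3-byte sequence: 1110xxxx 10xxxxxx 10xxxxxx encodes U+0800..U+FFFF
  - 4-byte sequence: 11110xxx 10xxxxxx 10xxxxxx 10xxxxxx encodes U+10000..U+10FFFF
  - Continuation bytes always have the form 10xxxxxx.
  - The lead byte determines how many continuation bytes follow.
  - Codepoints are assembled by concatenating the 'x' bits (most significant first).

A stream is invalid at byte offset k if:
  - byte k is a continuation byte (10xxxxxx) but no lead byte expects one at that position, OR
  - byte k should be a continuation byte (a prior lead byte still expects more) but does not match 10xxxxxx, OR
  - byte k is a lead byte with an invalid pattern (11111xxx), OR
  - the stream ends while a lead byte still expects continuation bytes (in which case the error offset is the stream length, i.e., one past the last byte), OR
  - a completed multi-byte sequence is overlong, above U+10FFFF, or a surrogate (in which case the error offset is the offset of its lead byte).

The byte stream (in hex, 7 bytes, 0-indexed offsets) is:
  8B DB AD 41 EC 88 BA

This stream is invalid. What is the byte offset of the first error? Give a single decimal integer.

Byte[0]=8B: INVALID lead byte (not 0xxx/110x/1110/11110)

Answer: 0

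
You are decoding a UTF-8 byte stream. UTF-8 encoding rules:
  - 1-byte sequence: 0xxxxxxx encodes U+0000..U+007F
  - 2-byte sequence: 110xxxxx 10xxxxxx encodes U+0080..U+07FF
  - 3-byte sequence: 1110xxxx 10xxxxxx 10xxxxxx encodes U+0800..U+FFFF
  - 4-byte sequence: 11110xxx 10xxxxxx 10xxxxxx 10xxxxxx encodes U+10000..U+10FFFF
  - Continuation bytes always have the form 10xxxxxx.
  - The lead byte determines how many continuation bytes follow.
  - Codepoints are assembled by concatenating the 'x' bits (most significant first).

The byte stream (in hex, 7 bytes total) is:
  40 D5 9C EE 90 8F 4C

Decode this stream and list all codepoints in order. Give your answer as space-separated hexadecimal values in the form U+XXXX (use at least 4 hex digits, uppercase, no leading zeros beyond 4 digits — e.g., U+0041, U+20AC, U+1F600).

Byte[0]=40: 1-byte ASCII. cp=U+0040
Byte[1]=D5: 2-byte lead, need 1 cont bytes. acc=0x15
Byte[2]=9C: continuation. acc=(acc<<6)|0x1C=0x55C
Completed: cp=U+055C (starts at byte 1)
Byte[3]=EE: 3-byte lead, need 2 cont bytes. acc=0xE
Byte[4]=90: continuation. acc=(acc<<6)|0x10=0x390
Byte[5]=8F: continuation. acc=(acc<<6)|0x0F=0xE40F
Completed: cp=U+E40F (starts at byte 3)
Byte[6]=4C: 1-byte ASCII. cp=U+004C

Answer: U+0040 U+055C U+E40F U+004C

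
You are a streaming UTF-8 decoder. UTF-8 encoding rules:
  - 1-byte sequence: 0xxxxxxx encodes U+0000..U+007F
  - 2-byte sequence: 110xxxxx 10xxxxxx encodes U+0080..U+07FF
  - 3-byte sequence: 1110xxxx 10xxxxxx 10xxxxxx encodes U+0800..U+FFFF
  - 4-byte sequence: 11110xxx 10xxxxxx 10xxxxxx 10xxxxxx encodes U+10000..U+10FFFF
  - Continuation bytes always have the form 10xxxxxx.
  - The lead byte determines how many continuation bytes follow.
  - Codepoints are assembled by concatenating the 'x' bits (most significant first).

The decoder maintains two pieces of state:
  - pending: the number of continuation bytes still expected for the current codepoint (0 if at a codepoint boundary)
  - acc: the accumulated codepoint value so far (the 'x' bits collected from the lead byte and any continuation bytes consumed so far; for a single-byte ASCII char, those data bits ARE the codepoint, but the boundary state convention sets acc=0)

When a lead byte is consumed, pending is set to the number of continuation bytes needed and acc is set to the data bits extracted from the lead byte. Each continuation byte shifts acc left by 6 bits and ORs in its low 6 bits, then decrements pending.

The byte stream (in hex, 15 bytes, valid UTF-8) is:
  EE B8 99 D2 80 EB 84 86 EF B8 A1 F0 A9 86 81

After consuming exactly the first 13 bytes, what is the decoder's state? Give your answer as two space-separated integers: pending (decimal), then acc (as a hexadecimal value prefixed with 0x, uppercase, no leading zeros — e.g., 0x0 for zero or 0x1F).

Byte[0]=EE: 3-byte lead. pending=2, acc=0xE
Byte[1]=B8: continuation. acc=(acc<<6)|0x38=0x3B8, pending=1
Byte[2]=99: continuation. acc=(acc<<6)|0x19=0xEE19, pending=0
Byte[3]=D2: 2-byte lead. pending=1, acc=0x12
Byte[4]=80: continuation. acc=(acc<<6)|0x00=0x480, pending=0
Byte[5]=EB: 3-byte lead. pending=2, acc=0xB
Byte[6]=84: continuation. acc=(acc<<6)|0x04=0x2C4, pending=1
Byte[7]=86: continuation. acc=(acc<<6)|0x06=0xB106, pending=0
Byte[8]=EF: 3-byte lead. pending=2, acc=0xF
Byte[9]=B8: continuation. acc=(acc<<6)|0x38=0x3F8, pending=1
Byte[10]=A1: continuation. acc=(acc<<6)|0x21=0xFE21, pending=0
Byte[11]=F0: 4-byte lead. pending=3, acc=0x0
Byte[12]=A9: continuation. acc=(acc<<6)|0x29=0x29, pending=2

Answer: 2 0x29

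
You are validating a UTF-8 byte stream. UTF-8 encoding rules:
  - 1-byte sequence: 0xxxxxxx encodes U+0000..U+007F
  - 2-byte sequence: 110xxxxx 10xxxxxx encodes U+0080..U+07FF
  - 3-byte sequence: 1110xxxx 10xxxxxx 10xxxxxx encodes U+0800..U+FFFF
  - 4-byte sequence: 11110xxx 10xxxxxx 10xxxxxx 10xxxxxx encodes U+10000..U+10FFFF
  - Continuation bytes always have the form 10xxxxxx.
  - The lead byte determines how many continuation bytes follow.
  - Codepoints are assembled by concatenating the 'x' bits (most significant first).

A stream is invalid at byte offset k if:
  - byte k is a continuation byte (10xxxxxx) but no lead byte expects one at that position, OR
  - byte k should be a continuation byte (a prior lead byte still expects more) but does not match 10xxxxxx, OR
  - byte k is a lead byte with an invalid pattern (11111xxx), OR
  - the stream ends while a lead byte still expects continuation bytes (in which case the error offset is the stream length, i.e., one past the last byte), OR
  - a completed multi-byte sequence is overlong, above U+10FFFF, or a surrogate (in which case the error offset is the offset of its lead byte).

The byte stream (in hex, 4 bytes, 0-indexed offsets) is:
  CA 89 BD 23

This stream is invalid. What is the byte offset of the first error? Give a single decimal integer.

Answer: 2

Derivation:
Byte[0]=CA: 2-byte lead, need 1 cont bytes. acc=0xA
Byte[1]=89: continuation. acc=(acc<<6)|0x09=0x289
Completed: cp=U+0289 (starts at byte 0)
Byte[2]=BD: INVALID lead byte (not 0xxx/110x/1110/11110)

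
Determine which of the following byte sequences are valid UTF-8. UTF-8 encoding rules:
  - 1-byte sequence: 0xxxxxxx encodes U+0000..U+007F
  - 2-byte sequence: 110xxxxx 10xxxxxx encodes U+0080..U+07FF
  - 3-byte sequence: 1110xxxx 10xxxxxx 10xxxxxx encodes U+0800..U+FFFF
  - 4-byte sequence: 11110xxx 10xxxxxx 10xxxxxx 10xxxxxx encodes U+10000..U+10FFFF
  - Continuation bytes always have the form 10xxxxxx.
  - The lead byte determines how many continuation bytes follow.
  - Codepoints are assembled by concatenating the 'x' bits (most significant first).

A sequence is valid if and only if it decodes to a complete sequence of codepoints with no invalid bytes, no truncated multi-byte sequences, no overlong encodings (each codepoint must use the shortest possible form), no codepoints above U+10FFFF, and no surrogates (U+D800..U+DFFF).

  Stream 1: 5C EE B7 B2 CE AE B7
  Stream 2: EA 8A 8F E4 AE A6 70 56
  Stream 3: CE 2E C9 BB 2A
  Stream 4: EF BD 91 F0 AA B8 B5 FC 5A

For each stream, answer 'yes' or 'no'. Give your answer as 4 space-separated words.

Stream 1: error at byte offset 6. INVALID
Stream 2: decodes cleanly. VALID
Stream 3: error at byte offset 1. INVALID
Stream 4: error at byte offset 7. INVALID

Answer: no yes no no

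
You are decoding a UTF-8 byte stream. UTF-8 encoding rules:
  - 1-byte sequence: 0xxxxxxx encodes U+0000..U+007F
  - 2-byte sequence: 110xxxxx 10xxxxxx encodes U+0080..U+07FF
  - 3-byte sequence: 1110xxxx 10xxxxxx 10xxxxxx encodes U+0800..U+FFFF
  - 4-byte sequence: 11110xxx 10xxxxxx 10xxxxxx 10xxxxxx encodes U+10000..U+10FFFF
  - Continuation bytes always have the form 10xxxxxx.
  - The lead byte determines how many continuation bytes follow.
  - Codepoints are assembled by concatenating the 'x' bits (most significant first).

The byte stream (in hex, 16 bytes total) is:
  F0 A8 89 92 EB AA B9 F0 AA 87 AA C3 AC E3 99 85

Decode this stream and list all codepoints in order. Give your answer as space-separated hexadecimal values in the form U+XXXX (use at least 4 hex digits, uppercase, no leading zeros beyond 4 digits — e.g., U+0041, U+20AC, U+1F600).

Byte[0]=F0: 4-byte lead, need 3 cont bytes. acc=0x0
Byte[1]=A8: continuation. acc=(acc<<6)|0x28=0x28
Byte[2]=89: continuation. acc=(acc<<6)|0x09=0xA09
Byte[3]=92: continuation. acc=(acc<<6)|0x12=0x28252
Completed: cp=U+28252 (starts at byte 0)
Byte[4]=EB: 3-byte lead, need 2 cont bytes. acc=0xB
Byte[5]=AA: continuation. acc=(acc<<6)|0x2A=0x2EA
Byte[6]=B9: continuation. acc=(acc<<6)|0x39=0xBAB9
Completed: cp=U+BAB9 (starts at byte 4)
Byte[7]=F0: 4-byte lead, need 3 cont bytes. acc=0x0
Byte[8]=AA: continuation. acc=(acc<<6)|0x2A=0x2A
Byte[9]=87: continuation. acc=(acc<<6)|0x07=0xA87
Byte[10]=AA: continuation. acc=(acc<<6)|0x2A=0x2A1EA
Completed: cp=U+2A1EA (starts at byte 7)
Byte[11]=C3: 2-byte lead, need 1 cont bytes. acc=0x3
Byte[12]=AC: continuation. acc=(acc<<6)|0x2C=0xEC
Completed: cp=U+00EC (starts at byte 11)
Byte[13]=E3: 3-byte lead, need 2 cont bytes. acc=0x3
Byte[14]=99: continuation. acc=(acc<<6)|0x19=0xD9
Byte[15]=85: continuation. acc=(acc<<6)|0x05=0x3645
Completed: cp=U+3645 (starts at byte 13)

Answer: U+28252 U+BAB9 U+2A1EA U+00EC U+3645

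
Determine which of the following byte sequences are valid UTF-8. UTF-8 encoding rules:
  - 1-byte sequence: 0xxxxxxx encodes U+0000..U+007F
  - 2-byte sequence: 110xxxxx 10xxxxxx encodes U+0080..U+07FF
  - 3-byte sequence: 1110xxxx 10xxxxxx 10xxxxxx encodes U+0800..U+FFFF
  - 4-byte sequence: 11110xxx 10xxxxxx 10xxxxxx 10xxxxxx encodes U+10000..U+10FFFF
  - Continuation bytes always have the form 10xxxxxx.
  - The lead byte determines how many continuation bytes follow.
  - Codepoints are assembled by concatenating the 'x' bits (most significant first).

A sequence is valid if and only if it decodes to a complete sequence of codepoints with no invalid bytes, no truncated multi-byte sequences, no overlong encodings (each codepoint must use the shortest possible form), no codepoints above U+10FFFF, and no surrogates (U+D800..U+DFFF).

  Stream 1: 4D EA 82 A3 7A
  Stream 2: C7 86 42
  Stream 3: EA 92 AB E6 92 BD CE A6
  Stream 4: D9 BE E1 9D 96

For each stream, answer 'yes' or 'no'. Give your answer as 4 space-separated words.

Stream 1: decodes cleanly. VALID
Stream 2: decodes cleanly. VALID
Stream 3: decodes cleanly. VALID
Stream 4: decodes cleanly. VALID

Answer: yes yes yes yes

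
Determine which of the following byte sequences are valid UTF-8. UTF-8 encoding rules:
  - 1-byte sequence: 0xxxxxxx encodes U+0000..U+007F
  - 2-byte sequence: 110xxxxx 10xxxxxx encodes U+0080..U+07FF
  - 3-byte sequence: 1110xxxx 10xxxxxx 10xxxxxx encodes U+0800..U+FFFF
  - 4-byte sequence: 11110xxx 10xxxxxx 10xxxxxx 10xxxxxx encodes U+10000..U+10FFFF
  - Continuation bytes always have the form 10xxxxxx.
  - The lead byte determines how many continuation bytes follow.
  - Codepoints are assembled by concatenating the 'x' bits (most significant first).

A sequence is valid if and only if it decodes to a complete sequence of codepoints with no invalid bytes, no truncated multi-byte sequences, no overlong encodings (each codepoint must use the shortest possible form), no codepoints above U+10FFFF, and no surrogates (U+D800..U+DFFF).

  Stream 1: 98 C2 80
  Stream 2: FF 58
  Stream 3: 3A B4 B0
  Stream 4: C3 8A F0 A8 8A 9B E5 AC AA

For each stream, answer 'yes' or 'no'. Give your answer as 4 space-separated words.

Stream 1: error at byte offset 0. INVALID
Stream 2: error at byte offset 0. INVALID
Stream 3: error at byte offset 1. INVALID
Stream 4: decodes cleanly. VALID

Answer: no no no yes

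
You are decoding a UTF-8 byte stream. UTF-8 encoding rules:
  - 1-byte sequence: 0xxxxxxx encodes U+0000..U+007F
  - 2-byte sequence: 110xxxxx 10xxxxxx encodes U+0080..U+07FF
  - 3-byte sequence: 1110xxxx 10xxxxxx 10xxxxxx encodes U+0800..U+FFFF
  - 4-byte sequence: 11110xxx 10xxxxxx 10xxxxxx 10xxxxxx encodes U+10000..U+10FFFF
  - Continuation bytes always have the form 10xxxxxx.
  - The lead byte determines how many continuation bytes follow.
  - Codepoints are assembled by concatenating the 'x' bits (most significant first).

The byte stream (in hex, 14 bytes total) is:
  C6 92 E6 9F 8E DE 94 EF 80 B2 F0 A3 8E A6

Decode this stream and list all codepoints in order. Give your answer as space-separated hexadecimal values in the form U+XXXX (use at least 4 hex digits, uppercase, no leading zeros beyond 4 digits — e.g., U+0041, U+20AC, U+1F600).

Byte[0]=C6: 2-byte lead, need 1 cont bytes. acc=0x6
Byte[1]=92: continuation. acc=(acc<<6)|0x12=0x192
Completed: cp=U+0192 (starts at byte 0)
Byte[2]=E6: 3-byte lead, need 2 cont bytes. acc=0x6
Byte[3]=9F: continuation. acc=(acc<<6)|0x1F=0x19F
Byte[4]=8E: continuation. acc=(acc<<6)|0x0E=0x67CE
Completed: cp=U+67CE (starts at byte 2)
Byte[5]=DE: 2-byte lead, need 1 cont bytes. acc=0x1E
Byte[6]=94: continuation. acc=(acc<<6)|0x14=0x794
Completed: cp=U+0794 (starts at byte 5)
Byte[7]=EF: 3-byte lead, need 2 cont bytes. acc=0xF
Byte[8]=80: continuation. acc=(acc<<6)|0x00=0x3C0
Byte[9]=B2: continuation. acc=(acc<<6)|0x32=0xF032
Completed: cp=U+F032 (starts at byte 7)
Byte[10]=F0: 4-byte lead, need 3 cont bytes. acc=0x0
Byte[11]=A3: continuation. acc=(acc<<6)|0x23=0x23
Byte[12]=8E: continuation. acc=(acc<<6)|0x0E=0x8CE
Byte[13]=A6: continuation. acc=(acc<<6)|0x26=0x233A6
Completed: cp=U+233A6 (starts at byte 10)

Answer: U+0192 U+67CE U+0794 U+F032 U+233A6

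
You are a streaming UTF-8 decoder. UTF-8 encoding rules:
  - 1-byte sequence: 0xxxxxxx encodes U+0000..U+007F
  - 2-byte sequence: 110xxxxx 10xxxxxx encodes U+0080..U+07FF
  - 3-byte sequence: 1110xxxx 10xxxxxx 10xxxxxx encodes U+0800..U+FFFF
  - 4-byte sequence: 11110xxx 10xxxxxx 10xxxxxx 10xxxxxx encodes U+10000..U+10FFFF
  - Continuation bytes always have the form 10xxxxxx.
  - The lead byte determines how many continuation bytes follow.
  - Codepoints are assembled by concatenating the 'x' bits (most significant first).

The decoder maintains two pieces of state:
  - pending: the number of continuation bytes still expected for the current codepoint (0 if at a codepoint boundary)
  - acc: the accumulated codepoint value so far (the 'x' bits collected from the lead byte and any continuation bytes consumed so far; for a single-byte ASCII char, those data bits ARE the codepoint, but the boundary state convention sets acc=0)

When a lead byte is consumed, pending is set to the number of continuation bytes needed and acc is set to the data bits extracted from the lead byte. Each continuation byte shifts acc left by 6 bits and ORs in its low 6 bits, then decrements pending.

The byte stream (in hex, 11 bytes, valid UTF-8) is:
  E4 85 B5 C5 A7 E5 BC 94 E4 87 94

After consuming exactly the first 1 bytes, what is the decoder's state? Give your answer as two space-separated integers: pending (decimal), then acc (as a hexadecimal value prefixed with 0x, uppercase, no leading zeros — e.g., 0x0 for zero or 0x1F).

Answer: 2 0x4

Derivation:
Byte[0]=E4: 3-byte lead. pending=2, acc=0x4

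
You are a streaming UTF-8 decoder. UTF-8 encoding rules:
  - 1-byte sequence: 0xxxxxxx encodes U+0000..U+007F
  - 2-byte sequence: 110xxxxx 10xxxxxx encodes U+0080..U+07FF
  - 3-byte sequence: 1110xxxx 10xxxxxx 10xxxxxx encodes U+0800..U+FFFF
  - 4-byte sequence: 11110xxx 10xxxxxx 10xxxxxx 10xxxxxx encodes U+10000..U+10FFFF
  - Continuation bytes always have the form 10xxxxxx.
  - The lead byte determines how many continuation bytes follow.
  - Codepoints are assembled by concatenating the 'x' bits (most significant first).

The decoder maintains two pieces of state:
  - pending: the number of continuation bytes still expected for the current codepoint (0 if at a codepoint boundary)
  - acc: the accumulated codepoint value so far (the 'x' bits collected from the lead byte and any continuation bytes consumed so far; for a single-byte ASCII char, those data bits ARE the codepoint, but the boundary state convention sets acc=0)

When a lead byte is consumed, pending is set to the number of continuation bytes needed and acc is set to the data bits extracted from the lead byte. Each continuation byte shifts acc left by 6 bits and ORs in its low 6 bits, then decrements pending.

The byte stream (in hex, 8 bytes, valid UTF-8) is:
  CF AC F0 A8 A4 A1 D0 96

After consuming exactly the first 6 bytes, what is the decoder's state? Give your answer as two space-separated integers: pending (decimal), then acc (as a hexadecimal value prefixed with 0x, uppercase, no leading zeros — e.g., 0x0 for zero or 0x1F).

Byte[0]=CF: 2-byte lead. pending=1, acc=0xF
Byte[1]=AC: continuation. acc=(acc<<6)|0x2C=0x3EC, pending=0
Byte[2]=F0: 4-byte lead. pending=3, acc=0x0
Byte[3]=A8: continuation. acc=(acc<<6)|0x28=0x28, pending=2
Byte[4]=A4: continuation. acc=(acc<<6)|0x24=0xA24, pending=1
Byte[5]=A1: continuation. acc=(acc<<6)|0x21=0x28921, pending=0

Answer: 0 0x28921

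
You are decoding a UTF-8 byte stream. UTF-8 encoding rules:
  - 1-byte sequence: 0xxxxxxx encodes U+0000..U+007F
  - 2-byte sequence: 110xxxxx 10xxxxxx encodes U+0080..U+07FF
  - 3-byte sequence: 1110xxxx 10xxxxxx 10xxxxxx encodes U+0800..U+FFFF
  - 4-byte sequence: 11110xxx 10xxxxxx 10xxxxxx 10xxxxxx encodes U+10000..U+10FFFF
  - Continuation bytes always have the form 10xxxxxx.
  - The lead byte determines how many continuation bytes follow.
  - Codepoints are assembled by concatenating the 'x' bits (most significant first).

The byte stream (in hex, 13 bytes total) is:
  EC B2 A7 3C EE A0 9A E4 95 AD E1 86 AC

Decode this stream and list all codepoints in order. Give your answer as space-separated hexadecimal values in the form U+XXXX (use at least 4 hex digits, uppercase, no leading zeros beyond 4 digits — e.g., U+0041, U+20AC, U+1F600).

Answer: U+CCA7 U+003C U+E81A U+456D U+11AC

Derivation:
Byte[0]=EC: 3-byte lead, need 2 cont bytes. acc=0xC
Byte[1]=B2: continuation. acc=(acc<<6)|0x32=0x332
Byte[2]=A7: continuation. acc=(acc<<6)|0x27=0xCCA7
Completed: cp=U+CCA7 (starts at byte 0)
Byte[3]=3C: 1-byte ASCII. cp=U+003C
Byte[4]=EE: 3-byte lead, need 2 cont bytes. acc=0xE
Byte[5]=A0: continuation. acc=(acc<<6)|0x20=0x3A0
Byte[6]=9A: continuation. acc=(acc<<6)|0x1A=0xE81A
Completed: cp=U+E81A (starts at byte 4)
Byte[7]=E4: 3-byte lead, need 2 cont bytes. acc=0x4
Byte[8]=95: continuation. acc=(acc<<6)|0x15=0x115
Byte[9]=AD: continuation. acc=(acc<<6)|0x2D=0x456D
Completed: cp=U+456D (starts at byte 7)
Byte[10]=E1: 3-byte lead, need 2 cont bytes. acc=0x1
Byte[11]=86: continuation. acc=(acc<<6)|0x06=0x46
Byte[12]=AC: continuation. acc=(acc<<6)|0x2C=0x11AC
Completed: cp=U+11AC (starts at byte 10)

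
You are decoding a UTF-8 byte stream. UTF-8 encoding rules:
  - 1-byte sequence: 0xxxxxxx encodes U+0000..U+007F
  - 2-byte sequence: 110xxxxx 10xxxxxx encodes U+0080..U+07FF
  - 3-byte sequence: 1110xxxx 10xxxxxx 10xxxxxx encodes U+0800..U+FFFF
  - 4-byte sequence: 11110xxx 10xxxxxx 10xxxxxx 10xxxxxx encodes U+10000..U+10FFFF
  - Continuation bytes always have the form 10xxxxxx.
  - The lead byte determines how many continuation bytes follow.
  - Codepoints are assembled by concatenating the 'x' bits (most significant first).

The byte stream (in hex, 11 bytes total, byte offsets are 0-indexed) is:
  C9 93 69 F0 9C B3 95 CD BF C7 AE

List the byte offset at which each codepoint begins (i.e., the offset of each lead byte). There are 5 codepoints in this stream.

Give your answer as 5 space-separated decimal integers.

Byte[0]=C9: 2-byte lead, need 1 cont bytes. acc=0x9
Byte[1]=93: continuation. acc=(acc<<6)|0x13=0x253
Completed: cp=U+0253 (starts at byte 0)
Byte[2]=69: 1-byte ASCII. cp=U+0069
Byte[3]=F0: 4-byte lead, need 3 cont bytes. acc=0x0
Byte[4]=9C: continuation. acc=(acc<<6)|0x1C=0x1C
Byte[5]=B3: continuation. acc=(acc<<6)|0x33=0x733
Byte[6]=95: continuation. acc=(acc<<6)|0x15=0x1CCD5
Completed: cp=U+1CCD5 (starts at byte 3)
Byte[7]=CD: 2-byte lead, need 1 cont bytes. acc=0xD
Byte[8]=BF: continuation. acc=(acc<<6)|0x3F=0x37F
Completed: cp=U+037F (starts at byte 7)
Byte[9]=C7: 2-byte lead, need 1 cont bytes. acc=0x7
Byte[10]=AE: continuation. acc=(acc<<6)|0x2E=0x1EE
Completed: cp=U+01EE (starts at byte 9)

Answer: 0 2 3 7 9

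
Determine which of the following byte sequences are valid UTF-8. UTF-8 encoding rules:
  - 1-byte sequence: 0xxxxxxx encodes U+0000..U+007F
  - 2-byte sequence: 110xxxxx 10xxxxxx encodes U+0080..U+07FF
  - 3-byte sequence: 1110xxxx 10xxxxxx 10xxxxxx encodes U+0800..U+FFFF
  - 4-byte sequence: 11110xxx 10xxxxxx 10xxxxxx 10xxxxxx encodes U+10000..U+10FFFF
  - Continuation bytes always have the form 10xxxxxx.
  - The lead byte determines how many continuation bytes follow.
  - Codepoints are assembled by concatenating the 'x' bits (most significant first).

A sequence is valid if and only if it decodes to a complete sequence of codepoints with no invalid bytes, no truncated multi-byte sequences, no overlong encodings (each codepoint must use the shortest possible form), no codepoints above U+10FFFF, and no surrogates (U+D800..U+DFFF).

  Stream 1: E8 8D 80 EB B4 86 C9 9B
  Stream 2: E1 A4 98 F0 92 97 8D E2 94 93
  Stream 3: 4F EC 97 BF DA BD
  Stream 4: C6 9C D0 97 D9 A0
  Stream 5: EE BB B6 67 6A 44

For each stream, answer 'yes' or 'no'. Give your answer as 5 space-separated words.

Stream 1: decodes cleanly. VALID
Stream 2: decodes cleanly. VALID
Stream 3: decodes cleanly. VALID
Stream 4: decodes cleanly. VALID
Stream 5: decodes cleanly. VALID

Answer: yes yes yes yes yes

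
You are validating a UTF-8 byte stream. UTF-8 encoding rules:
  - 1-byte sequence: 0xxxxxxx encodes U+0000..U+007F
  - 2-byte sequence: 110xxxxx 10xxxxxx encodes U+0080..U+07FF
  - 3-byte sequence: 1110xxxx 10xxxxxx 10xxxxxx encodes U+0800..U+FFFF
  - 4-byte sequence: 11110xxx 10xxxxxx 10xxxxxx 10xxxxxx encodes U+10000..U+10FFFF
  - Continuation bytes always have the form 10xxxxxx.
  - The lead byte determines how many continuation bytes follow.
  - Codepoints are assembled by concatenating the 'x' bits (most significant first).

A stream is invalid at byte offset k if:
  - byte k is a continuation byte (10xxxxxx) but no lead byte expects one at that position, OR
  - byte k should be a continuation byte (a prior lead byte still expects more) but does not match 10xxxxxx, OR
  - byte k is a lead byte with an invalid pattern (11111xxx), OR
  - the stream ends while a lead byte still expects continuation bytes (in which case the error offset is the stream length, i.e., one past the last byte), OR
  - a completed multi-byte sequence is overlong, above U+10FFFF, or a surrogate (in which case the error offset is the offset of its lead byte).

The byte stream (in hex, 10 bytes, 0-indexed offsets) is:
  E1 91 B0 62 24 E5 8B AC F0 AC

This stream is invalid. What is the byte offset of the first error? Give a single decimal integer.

Answer: 10

Derivation:
Byte[0]=E1: 3-byte lead, need 2 cont bytes. acc=0x1
Byte[1]=91: continuation. acc=(acc<<6)|0x11=0x51
Byte[2]=B0: continuation. acc=(acc<<6)|0x30=0x1470
Completed: cp=U+1470 (starts at byte 0)
Byte[3]=62: 1-byte ASCII. cp=U+0062
Byte[4]=24: 1-byte ASCII. cp=U+0024
Byte[5]=E5: 3-byte lead, need 2 cont bytes. acc=0x5
Byte[6]=8B: continuation. acc=(acc<<6)|0x0B=0x14B
Byte[7]=AC: continuation. acc=(acc<<6)|0x2C=0x52EC
Completed: cp=U+52EC (starts at byte 5)
Byte[8]=F0: 4-byte lead, need 3 cont bytes. acc=0x0
Byte[9]=AC: continuation. acc=(acc<<6)|0x2C=0x2C
Byte[10]: stream ended, expected continuation. INVALID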